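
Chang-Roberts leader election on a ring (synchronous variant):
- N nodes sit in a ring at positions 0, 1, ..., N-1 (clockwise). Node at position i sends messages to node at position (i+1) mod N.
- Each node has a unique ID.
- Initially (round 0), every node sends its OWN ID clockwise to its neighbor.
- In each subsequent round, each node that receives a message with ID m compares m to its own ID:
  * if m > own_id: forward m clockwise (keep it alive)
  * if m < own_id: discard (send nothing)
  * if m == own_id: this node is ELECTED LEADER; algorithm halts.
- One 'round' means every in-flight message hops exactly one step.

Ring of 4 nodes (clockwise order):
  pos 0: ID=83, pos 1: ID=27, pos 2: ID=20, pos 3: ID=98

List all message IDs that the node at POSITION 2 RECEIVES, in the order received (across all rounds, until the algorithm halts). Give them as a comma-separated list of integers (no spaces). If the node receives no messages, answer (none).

Answer: 27,83,98

Derivation:
Round 1: pos1(id27) recv 83: fwd; pos2(id20) recv 27: fwd; pos3(id98) recv 20: drop; pos0(id83) recv 98: fwd
Round 2: pos2(id20) recv 83: fwd; pos3(id98) recv 27: drop; pos1(id27) recv 98: fwd
Round 3: pos3(id98) recv 83: drop; pos2(id20) recv 98: fwd
Round 4: pos3(id98) recv 98: ELECTED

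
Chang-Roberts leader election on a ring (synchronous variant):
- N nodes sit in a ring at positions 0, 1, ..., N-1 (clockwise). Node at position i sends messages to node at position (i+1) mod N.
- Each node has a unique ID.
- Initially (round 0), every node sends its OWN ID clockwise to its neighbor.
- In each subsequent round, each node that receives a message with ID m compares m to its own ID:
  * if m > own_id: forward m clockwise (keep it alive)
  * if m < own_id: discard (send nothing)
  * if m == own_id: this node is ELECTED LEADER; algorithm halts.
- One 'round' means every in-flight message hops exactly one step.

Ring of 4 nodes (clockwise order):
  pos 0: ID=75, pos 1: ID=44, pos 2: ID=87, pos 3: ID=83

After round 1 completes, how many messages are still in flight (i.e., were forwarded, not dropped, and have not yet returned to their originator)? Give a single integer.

Answer: 3

Derivation:
Round 1: pos1(id44) recv 75: fwd; pos2(id87) recv 44: drop; pos3(id83) recv 87: fwd; pos0(id75) recv 83: fwd
After round 1: 3 messages still in flight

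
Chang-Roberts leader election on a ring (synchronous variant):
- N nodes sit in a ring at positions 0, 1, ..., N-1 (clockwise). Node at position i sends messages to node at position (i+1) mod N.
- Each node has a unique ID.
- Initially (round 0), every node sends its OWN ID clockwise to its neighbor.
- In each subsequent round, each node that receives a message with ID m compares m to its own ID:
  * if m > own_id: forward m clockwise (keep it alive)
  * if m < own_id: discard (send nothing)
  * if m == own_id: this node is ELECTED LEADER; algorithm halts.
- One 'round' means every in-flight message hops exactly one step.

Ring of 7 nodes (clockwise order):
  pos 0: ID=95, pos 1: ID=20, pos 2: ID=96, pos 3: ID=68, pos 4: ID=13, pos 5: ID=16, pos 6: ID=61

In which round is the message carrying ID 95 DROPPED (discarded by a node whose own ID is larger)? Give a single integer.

Round 1: pos1(id20) recv 95: fwd; pos2(id96) recv 20: drop; pos3(id68) recv 96: fwd; pos4(id13) recv 68: fwd; pos5(id16) recv 13: drop; pos6(id61) recv 16: drop; pos0(id95) recv 61: drop
Round 2: pos2(id96) recv 95: drop; pos4(id13) recv 96: fwd; pos5(id16) recv 68: fwd
Round 3: pos5(id16) recv 96: fwd; pos6(id61) recv 68: fwd
Round 4: pos6(id61) recv 96: fwd; pos0(id95) recv 68: drop
Round 5: pos0(id95) recv 96: fwd
Round 6: pos1(id20) recv 96: fwd
Round 7: pos2(id96) recv 96: ELECTED
Message ID 95 originates at pos 0; dropped at pos 2 in round 2

Answer: 2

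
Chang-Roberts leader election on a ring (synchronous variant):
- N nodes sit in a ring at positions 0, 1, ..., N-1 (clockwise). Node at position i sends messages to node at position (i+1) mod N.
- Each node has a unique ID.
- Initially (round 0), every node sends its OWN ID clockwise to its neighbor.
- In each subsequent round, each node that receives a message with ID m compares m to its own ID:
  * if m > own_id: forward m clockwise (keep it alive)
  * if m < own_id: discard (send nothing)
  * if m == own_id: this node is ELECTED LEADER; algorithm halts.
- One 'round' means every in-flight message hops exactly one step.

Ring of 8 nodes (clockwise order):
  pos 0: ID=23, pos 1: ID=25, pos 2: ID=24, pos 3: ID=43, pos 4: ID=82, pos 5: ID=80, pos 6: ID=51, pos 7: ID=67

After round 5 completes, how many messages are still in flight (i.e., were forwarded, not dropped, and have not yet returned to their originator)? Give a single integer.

Answer: 2

Derivation:
Round 1: pos1(id25) recv 23: drop; pos2(id24) recv 25: fwd; pos3(id43) recv 24: drop; pos4(id82) recv 43: drop; pos5(id80) recv 82: fwd; pos6(id51) recv 80: fwd; pos7(id67) recv 51: drop; pos0(id23) recv 67: fwd
Round 2: pos3(id43) recv 25: drop; pos6(id51) recv 82: fwd; pos7(id67) recv 80: fwd; pos1(id25) recv 67: fwd
Round 3: pos7(id67) recv 82: fwd; pos0(id23) recv 80: fwd; pos2(id24) recv 67: fwd
Round 4: pos0(id23) recv 82: fwd; pos1(id25) recv 80: fwd; pos3(id43) recv 67: fwd
Round 5: pos1(id25) recv 82: fwd; pos2(id24) recv 80: fwd; pos4(id82) recv 67: drop
After round 5: 2 messages still in flight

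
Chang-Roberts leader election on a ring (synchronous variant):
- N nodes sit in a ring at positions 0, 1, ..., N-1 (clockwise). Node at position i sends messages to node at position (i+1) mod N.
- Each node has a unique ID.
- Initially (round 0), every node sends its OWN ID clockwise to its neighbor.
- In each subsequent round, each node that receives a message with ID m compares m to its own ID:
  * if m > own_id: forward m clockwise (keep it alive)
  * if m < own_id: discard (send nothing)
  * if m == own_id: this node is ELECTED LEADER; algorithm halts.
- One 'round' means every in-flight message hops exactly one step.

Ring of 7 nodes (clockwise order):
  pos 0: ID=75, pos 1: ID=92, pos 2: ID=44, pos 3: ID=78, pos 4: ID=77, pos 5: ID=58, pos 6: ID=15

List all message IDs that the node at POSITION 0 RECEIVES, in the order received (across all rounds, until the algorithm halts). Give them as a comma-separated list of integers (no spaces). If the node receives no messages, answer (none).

Round 1: pos1(id92) recv 75: drop; pos2(id44) recv 92: fwd; pos3(id78) recv 44: drop; pos4(id77) recv 78: fwd; pos5(id58) recv 77: fwd; pos6(id15) recv 58: fwd; pos0(id75) recv 15: drop
Round 2: pos3(id78) recv 92: fwd; pos5(id58) recv 78: fwd; pos6(id15) recv 77: fwd; pos0(id75) recv 58: drop
Round 3: pos4(id77) recv 92: fwd; pos6(id15) recv 78: fwd; pos0(id75) recv 77: fwd
Round 4: pos5(id58) recv 92: fwd; pos0(id75) recv 78: fwd; pos1(id92) recv 77: drop
Round 5: pos6(id15) recv 92: fwd; pos1(id92) recv 78: drop
Round 6: pos0(id75) recv 92: fwd
Round 7: pos1(id92) recv 92: ELECTED

Answer: 15,58,77,78,92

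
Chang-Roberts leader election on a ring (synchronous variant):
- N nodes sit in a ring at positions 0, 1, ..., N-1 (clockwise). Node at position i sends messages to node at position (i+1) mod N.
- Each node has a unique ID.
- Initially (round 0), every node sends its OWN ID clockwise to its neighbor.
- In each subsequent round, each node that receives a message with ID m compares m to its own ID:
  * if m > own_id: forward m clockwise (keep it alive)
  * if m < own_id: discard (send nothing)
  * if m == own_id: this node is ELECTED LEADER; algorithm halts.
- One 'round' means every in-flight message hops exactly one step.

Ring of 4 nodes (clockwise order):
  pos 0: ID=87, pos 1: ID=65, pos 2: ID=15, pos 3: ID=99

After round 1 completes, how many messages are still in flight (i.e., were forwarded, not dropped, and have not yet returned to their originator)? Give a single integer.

Round 1: pos1(id65) recv 87: fwd; pos2(id15) recv 65: fwd; pos3(id99) recv 15: drop; pos0(id87) recv 99: fwd
After round 1: 3 messages still in flight

Answer: 3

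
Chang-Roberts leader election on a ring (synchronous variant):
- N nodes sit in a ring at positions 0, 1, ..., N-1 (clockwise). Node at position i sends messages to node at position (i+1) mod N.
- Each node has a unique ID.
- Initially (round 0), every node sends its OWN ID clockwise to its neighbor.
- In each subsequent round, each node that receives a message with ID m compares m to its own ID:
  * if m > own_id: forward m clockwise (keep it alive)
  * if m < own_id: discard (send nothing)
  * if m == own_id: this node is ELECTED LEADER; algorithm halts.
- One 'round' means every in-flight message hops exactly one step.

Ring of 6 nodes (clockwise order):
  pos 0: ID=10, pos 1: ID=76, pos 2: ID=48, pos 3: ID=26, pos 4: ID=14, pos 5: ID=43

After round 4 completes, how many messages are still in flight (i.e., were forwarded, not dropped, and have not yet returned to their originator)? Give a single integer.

Answer: 2

Derivation:
Round 1: pos1(id76) recv 10: drop; pos2(id48) recv 76: fwd; pos3(id26) recv 48: fwd; pos4(id14) recv 26: fwd; pos5(id43) recv 14: drop; pos0(id10) recv 43: fwd
Round 2: pos3(id26) recv 76: fwd; pos4(id14) recv 48: fwd; pos5(id43) recv 26: drop; pos1(id76) recv 43: drop
Round 3: pos4(id14) recv 76: fwd; pos5(id43) recv 48: fwd
Round 4: pos5(id43) recv 76: fwd; pos0(id10) recv 48: fwd
After round 4: 2 messages still in flight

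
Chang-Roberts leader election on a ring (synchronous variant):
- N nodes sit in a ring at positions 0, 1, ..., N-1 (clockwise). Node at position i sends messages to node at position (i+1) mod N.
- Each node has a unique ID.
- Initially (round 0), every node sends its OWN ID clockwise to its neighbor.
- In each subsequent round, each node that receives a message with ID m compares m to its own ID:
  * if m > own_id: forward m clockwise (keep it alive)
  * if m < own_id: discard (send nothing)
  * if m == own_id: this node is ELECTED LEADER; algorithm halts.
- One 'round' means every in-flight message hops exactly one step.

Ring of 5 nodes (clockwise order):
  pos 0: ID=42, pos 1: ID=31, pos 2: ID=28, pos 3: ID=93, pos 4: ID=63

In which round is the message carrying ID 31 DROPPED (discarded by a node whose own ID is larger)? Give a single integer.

Answer: 2

Derivation:
Round 1: pos1(id31) recv 42: fwd; pos2(id28) recv 31: fwd; pos3(id93) recv 28: drop; pos4(id63) recv 93: fwd; pos0(id42) recv 63: fwd
Round 2: pos2(id28) recv 42: fwd; pos3(id93) recv 31: drop; pos0(id42) recv 93: fwd; pos1(id31) recv 63: fwd
Round 3: pos3(id93) recv 42: drop; pos1(id31) recv 93: fwd; pos2(id28) recv 63: fwd
Round 4: pos2(id28) recv 93: fwd; pos3(id93) recv 63: drop
Round 5: pos3(id93) recv 93: ELECTED
Message ID 31 originates at pos 1; dropped at pos 3 in round 2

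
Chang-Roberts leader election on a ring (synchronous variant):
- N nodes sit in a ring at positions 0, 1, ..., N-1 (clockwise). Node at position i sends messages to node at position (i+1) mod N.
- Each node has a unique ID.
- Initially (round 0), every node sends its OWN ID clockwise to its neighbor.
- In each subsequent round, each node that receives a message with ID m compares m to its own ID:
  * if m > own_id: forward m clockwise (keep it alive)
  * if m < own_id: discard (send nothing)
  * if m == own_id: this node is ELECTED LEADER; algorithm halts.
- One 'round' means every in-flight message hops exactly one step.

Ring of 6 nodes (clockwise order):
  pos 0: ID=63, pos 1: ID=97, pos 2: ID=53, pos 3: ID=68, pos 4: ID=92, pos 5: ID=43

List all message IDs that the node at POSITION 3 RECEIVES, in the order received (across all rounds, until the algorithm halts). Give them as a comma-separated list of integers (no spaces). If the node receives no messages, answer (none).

Answer: 53,97

Derivation:
Round 1: pos1(id97) recv 63: drop; pos2(id53) recv 97: fwd; pos3(id68) recv 53: drop; pos4(id92) recv 68: drop; pos5(id43) recv 92: fwd; pos0(id63) recv 43: drop
Round 2: pos3(id68) recv 97: fwd; pos0(id63) recv 92: fwd
Round 3: pos4(id92) recv 97: fwd; pos1(id97) recv 92: drop
Round 4: pos5(id43) recv 97: fwd
Round 5: pos0(id63) recv 97: fwd
Round 6: pos1(id97) recv 97: ELECTED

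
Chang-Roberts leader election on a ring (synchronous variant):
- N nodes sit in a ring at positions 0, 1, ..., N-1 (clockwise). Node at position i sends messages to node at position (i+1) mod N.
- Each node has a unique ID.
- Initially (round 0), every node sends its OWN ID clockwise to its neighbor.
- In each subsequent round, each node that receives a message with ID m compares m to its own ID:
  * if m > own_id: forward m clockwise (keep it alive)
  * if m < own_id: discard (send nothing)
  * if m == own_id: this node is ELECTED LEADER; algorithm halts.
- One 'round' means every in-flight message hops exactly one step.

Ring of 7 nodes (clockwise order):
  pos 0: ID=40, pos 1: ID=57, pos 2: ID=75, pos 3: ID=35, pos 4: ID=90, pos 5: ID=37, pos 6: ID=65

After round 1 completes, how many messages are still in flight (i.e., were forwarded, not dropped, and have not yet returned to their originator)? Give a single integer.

Round 1: pos1(id57) recv 40: drop; pos2(id75) recv 57: drop; pos3(id35) recv 75: fwd; pos4(id90) recv 35: drop; pos5(id37) recv 90: fwd; pos6(id65) recv 37: drop; pos0(id40) recv 65: fwd
After round 1: 3 messages still in flight

Answer: 3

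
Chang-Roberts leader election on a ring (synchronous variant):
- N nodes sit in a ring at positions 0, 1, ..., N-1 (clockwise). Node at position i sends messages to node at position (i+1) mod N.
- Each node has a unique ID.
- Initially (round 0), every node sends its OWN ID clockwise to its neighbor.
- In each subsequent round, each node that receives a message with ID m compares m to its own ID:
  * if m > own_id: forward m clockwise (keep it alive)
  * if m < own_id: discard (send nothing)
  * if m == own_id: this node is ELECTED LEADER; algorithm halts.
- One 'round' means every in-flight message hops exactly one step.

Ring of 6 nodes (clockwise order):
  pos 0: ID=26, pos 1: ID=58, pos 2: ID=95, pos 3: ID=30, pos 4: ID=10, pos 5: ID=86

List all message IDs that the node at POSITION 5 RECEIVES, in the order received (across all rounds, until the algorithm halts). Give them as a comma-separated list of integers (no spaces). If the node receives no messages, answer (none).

Answer: 10,30,95

Derivation:
Round 1: pos1(id58) recv 26: drop; pos2(id95) recv 58: drop; pos3(id30) recv 95: fwd; pos4(id10) recv 30: fwd; pos5(id86) recv 10: drop; pos0(id26) recv 86: fwd
Round 2: pos4(id10) recv 95: fwd; pos5(id86) recv 30: drop; pos1(id58) recv 86: fwd
Round 3: pos5(id86) recv 95: fwd; pos2(id95) recv 86: drop
Round 4: pos0(id26) recv 95: fwd
Round 5: pos1(id58) recv 95: fwd
Round 6: pos2(id95) recv 95: ELECTED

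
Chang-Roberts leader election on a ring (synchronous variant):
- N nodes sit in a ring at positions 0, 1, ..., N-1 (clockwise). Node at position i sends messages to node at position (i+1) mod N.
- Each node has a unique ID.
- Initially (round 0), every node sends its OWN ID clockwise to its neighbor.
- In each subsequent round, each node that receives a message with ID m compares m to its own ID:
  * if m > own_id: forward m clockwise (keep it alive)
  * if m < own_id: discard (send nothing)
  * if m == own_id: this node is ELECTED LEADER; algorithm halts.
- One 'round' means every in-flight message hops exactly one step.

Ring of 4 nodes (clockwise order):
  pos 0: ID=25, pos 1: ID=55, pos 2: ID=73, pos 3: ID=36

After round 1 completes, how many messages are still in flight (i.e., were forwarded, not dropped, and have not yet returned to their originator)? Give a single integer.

Round 1: pos1(id55) recv 25: drop; pos2(id73) recv 55: drop; pos3(id36) recv 73: fwd; pos0(id25) recv 36: fwd
After round 1: 2 messages still in flight

Answer: 2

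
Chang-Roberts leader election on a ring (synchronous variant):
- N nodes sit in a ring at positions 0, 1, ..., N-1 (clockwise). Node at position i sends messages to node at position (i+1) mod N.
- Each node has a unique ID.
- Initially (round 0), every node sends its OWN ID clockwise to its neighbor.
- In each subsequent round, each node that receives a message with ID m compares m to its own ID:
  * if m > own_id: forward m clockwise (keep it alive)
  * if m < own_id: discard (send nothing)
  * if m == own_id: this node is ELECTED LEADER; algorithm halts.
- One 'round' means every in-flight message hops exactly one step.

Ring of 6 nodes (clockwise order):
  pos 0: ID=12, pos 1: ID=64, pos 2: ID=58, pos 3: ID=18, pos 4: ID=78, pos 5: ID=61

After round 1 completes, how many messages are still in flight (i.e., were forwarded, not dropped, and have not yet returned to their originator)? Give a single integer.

Round 1: pos1(id64) recv 12: drop; pos2(id58) recv 64: fwd; pos3(id18) recv 58: fwd; pos4(id78) recv 18: drop; pos5(id61) recv 78: fwd; pos0(id12) recv 61: fwd
After round 1: 4 messages still in flight

Answer: 4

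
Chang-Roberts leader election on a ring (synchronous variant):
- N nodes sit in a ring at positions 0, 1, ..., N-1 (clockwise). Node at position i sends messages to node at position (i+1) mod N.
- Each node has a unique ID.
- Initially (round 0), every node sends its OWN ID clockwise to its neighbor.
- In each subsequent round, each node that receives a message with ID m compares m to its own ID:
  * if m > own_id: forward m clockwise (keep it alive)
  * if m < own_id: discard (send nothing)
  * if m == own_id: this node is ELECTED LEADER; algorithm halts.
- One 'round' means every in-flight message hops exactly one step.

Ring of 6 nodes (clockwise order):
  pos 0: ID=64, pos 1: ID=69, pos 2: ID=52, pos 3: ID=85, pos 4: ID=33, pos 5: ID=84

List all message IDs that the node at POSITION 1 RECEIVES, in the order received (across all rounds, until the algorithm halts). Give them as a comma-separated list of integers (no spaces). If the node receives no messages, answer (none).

Answer: 64,84,85

Derivation:
Round 1: pos1(id69) recv 64: drop; pos2(id52) recv 69: fwd; pos3(id85) recv 52: drop; pos4(id33) recv 85: fwd; pos5(id84) recv 33: drop; pos0(id64) recv 84: fwd
Round 2: pos3(id85) recv 69: drop; pos5(id84) recv 85: fwd; pos1(id69) recv 84: fwd
Round 3: pos0(id64) recv 85: fwd; pos2(id52) recv 84: fwd
Round 4: pos1(id69) recv 85: fwd; pos3(id85) recv 84: drop
Round 5: pos2(id52) recv 85: fwd
Round 6: pos3(id85) recv 85: ELECTED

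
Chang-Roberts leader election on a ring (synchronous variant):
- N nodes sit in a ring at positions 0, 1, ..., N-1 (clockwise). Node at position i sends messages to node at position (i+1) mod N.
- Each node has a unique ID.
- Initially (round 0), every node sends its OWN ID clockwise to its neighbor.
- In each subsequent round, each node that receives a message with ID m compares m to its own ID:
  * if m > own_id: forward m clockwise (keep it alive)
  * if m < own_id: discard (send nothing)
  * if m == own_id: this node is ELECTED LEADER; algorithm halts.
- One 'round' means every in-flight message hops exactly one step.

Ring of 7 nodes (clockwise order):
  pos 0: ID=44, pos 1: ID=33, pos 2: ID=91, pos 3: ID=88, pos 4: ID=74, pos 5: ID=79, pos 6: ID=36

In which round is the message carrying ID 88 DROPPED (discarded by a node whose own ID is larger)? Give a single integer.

Answer: 6

Derivation:
Round 1: pos1(id33) recv 44: fwd; pos2(id91) recv 33: drop; pos3(id88) recv 91: fwd; pos4(id74) recv 88: fwd; pos5(id79) recv 74: drop; pos6(id36) recv 79: fwd; pos0(id44) recv 36: drop
Round 2: pos2(id91) recv 44: drop; pos4(id74) recv 91: fwd; pos5(id79) recv 88: fwd; pos0(id44) recv 79: fwd
Round 3: pos5(id79) recv 91: fwd; pos6(id36) recv 88: fwd; pos1(id33) recv 79: fwd
Round 4: pos6(id36) recv 91: fwd; pos0(id44) recv 88: fwd; pos2(id91) recv 79: drop
Round 5: pos0(id44) recv 91: fwd; pos1(id33) recv 88: fwd
Round 6: pos1(id33) recv 91: fwd; pos2(id91) recv 88: drop
Round 7: pos2(id91) recv 91: ELECTED
Message ID 88 originates at pos 3; dropped at pos 2 in round 6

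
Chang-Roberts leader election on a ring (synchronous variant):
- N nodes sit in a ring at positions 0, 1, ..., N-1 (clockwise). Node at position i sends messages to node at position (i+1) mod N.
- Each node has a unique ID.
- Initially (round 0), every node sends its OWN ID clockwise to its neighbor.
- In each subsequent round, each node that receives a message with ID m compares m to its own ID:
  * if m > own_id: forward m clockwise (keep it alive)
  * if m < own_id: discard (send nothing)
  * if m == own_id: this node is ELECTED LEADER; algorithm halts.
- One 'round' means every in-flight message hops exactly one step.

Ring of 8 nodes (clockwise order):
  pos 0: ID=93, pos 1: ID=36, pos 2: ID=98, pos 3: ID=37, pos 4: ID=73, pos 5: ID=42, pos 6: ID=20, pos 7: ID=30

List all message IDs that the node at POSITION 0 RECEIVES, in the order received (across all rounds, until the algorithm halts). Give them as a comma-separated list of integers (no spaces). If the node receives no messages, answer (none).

Round 1: pos1(id36) recv 93: fwd; pos2(id98) recv 36: drop; pos3(id37) recv 98: fwd; pos4(id73) recv 37: drop; pos5(id42) recv 73: fwd; pos6(id20) recv 42: fwd; pos7(id30) recv 20: drop; pos0(id93) recv 30: drop
Round 2: pos2(id98) recv 93: drop; pos4(id73) recv 98: fwd; pos6(id20) recv 73: fwd; pos7(id30) recv 42: fwd
Round 3: pos5(id42) recv 98: fwd; pos7(id30) recv 73: fwd; pos0(id93) recv 42: drop
Round 4: pos6(id20) recv 98: fwd; pos0(id93) recv 73: drop
Round 5: pos7(id30) recv 98: fwd
Round 6: pos0(id93) recv 98: fwd
Round 7: pos1(id36) recv 98: fwd
Round 8: pos2(id98) recv 98: ELECTED

Answer: 30,42,73,98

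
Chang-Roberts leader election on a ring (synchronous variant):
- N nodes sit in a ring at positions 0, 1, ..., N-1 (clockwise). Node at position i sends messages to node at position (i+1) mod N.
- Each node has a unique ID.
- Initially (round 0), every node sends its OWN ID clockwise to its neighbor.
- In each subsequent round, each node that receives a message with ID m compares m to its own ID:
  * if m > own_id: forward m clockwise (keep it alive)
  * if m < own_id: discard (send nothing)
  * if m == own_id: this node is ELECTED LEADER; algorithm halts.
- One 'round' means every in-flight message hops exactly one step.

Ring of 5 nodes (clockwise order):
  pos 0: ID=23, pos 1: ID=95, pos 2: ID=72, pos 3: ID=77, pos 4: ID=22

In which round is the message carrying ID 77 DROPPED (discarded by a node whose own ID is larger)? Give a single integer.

Round 1: pos1(id95) recv 23: drop; pos2(id72) recv 95: fwd; pos3(id77) recv 72: drop; pos4(id22) recv 77: fwd; pos0(id23) recv 22: drop
Round 2: pos3(id77) recv 95: fwd; pos0(id23) recv 77: fwd
Round 3: pos4(id22) recv 95: fwd; pos1(id95) recv 77: drop
Round 4: pos0(id23) recv 95: fwd
Round 5: pos1(id95) recv 95: ELECTED
Message ID 77 originates at pos 3; dropped at pos 1 in round 3

Answer: 3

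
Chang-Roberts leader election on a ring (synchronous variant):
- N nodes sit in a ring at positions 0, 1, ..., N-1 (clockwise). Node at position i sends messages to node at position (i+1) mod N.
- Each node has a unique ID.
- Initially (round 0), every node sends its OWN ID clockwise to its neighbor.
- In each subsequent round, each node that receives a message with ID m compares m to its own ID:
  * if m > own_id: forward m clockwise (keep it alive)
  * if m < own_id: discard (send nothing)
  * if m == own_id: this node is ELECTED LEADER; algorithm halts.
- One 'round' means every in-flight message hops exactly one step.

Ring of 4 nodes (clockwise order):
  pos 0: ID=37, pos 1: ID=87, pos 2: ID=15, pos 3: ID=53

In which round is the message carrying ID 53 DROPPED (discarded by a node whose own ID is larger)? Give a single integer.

Round 1: pos1(id87) recv 37: drop; pos2(id15) recv 87: fwd; pos3(id53) recv 15: drop; pos0(id37) recv 53: fwd
Round 2: pos3(id53) recv 87: fwd; pos1(id87) recv 53: drop
Round 3: pos0(id37) recv 87: fwd
Round 4: pos1(id87) recv 87: ELECTED
Message ID 53 originates at pos 3; dropped at pos 1 in round 2

Answer: 2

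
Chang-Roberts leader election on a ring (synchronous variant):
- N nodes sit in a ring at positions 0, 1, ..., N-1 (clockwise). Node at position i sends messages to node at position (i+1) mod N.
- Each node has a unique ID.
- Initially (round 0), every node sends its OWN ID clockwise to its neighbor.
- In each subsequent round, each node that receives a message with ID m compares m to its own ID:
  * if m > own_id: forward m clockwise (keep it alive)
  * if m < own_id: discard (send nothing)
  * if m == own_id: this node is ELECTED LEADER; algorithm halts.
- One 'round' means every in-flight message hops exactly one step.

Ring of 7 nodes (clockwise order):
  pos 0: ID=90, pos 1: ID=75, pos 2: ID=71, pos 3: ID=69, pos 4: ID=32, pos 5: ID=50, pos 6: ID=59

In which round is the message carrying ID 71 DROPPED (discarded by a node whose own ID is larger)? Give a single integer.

Answer: 5

Derivation:
Round 1: pos1(id75) recv 90: fwd; pos2(id71) recv 75: fwd; pos3(id69) recv 71: fwd; pos4(id32) recv 69: fwd; pos5(id50) recv 32: drop; pos6(id59) recv 50: drop; pos0(id90) recv 59: drop
Round 2: pos2(id71) recv 90: fwd; pos3(id69) recv 75: fwd; pos4(id32) recv 71: fwd; pos5(id50) recv 69: fwd
Round 3: pos3(id69) recv 90: fwd; pos4(id32) recv 75: fwd; pos5(id50) recv 71: fwd; pos6(id59) recv 69: fwd
Round 4: pos4(id32) recv 90: fwd; pos5(id50) recv 75: fwd; pos6(id59) recv 71: fwd; pos0(id90) recv 69: drop
Round 5: pos5(id50) recv 90: fwd; pos6(id59) recv 75: fwd; pos0(id90) recv 71: drop
Round 6: pos6(id59) recv 90: fwd; pos0(id90) recv 75: drop
Round 7: pos0(id90) recv 90: ELECTED
Message ID 71 originates at pos 2; dropped at pos 0 in round 5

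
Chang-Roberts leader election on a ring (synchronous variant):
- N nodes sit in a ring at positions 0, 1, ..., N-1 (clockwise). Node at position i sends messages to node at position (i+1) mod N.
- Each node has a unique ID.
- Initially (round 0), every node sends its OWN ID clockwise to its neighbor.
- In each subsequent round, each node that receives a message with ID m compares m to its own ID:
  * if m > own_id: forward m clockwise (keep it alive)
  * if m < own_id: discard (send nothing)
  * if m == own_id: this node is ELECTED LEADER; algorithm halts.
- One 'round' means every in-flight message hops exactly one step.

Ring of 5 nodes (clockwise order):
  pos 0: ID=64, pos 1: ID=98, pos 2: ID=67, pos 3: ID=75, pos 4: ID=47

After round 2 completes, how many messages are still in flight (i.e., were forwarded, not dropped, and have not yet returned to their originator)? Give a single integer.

Round 1: pos1(id98) recv 64: drop; pos2(id67) recv 98: fwd; pos3(id75) recv 67: drop; pos4(id47) recv 75: fwd; pos0(id64) recv 47: drop
Round 2: pos3(id75) recv 98: fwd; pos0(id64) recv 75: fwd
After round 2: 2 messages still in flight

Answer: 2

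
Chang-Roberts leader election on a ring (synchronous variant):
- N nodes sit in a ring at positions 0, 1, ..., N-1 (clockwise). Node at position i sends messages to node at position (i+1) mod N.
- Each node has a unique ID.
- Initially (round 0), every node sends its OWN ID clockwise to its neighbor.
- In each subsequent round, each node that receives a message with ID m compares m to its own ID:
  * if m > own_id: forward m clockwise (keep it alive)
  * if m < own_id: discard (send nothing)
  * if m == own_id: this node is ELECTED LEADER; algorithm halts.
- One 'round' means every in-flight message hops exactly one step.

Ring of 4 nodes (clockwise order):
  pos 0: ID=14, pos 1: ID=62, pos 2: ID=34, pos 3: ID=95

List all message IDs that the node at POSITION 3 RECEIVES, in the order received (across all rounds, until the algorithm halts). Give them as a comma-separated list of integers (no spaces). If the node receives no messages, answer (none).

Round 1: pos1(id62) recv 14: drop; pos2(id34) recv 62: fwd; pos3(id95) recv 34: drop; pos0(id14) recv 95: fwd
Round 2: pos3(id95) recv 62: drop; pos1(id62) recv 95: fwd
Round 3: pos2(id34) recv 95: fwd
Round 4: pos3(id95) recv 95: ELECTED

Answer: 34,62,95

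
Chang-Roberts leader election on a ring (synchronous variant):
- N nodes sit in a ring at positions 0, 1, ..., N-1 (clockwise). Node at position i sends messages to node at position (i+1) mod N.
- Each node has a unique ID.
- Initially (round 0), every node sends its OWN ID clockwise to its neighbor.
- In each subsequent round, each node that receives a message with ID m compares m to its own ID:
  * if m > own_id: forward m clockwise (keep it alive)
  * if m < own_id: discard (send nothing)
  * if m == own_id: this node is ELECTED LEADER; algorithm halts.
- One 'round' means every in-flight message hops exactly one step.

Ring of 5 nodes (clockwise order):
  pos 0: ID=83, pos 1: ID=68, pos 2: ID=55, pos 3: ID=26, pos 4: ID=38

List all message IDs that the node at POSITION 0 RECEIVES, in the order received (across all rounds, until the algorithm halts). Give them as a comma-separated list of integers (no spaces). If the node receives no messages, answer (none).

Answer: 38,55,68,83

Derivation:
Round 1: pos1(id68) recv 83: fwd; pos2(id55) recv 68: fwd; pos3(id26) recv 55: fwd; pos4(id38) recv 26: drop; pos0(id83) recv 38: drop
Round 2: pos2(id55) recv 83: fwd; pos3(id26) recv 68: fwd; pos4(id38) recv 55: fwd
Round 3: pos3(id26) recv 83: fwd; pos4(id38) recv 68: fwd; pos0(id83) recv 55: drop
Round 4: pos4(id38) recv 83: fwd; pos0(id83) recv 68: drop
Round 5: pos0(id83) recv 83: ELECTED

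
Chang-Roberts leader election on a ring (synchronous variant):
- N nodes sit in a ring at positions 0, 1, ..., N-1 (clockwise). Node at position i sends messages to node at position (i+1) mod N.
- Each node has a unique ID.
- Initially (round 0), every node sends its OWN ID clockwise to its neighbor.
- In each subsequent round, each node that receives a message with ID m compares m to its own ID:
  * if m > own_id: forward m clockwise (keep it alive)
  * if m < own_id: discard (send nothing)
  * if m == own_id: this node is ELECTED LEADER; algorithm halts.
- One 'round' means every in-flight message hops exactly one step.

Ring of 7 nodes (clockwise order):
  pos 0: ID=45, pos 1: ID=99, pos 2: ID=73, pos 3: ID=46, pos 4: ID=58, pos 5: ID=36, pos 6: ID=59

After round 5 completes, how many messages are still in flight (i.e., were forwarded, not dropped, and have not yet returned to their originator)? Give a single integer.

Answer: 2

Derivation:
Round 1: pos1(id99) recv 45: drop; pos2(id73) recv 99: fwd; pos3(id46) recv 73: fwd; pos4(id58) recv 46: drop; pos5(id36) recv 58: fwd; pos6(id59) recv 36: drop; pos0(id45) recv 59: fwd
Round 2: pos3(id46) recv 99: fwd; pos4(id58) recv 73: fwd; pos6(id59) recv 58: drop; pos1(id99) recv 59: drop
Round 3: pos4(id58) recv 99: fwd; pos5(id36) recv 73: fwd
Round 4: pos5(id36) recv 99: fwd; pos6(id59) recv 73: fwd
Round 5: pos6(id59) recv 99: fwd; pos0(id45) recv 73: fwd
After round 5: 2 messages still in flight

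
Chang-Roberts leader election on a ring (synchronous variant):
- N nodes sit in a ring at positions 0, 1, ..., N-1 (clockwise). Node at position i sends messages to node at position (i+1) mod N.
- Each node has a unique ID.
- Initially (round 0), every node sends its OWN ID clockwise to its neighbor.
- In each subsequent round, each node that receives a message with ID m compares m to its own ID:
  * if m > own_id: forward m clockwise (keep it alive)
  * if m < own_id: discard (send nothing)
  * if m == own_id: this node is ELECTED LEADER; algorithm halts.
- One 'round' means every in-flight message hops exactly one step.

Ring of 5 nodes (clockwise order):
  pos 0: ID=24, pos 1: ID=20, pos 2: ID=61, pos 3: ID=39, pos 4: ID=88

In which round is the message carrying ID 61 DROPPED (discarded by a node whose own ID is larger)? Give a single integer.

Answer: 2

Derivation:
Round 1: pos1(id20) recv 24: fwd; pos2(id61) recv 20: drop; pos3(id39) recv 61: fwd; pos4(id88) recv 39: drop; pos0(id24) recv 88: fwd
Round 2: pos2(id61) recv 24: drop; pos4(id88) recv 61: drop; pos1(id20) recv 88: fwd
Round 3: pos2(id61) recv 88: fwd
Round 4: pos3(id39) recv 88: fwd
Round 5: pos4(id88) recv 88: ELECTED
Message ID 61 originates at pos 2; dropped at pos 4 in round 2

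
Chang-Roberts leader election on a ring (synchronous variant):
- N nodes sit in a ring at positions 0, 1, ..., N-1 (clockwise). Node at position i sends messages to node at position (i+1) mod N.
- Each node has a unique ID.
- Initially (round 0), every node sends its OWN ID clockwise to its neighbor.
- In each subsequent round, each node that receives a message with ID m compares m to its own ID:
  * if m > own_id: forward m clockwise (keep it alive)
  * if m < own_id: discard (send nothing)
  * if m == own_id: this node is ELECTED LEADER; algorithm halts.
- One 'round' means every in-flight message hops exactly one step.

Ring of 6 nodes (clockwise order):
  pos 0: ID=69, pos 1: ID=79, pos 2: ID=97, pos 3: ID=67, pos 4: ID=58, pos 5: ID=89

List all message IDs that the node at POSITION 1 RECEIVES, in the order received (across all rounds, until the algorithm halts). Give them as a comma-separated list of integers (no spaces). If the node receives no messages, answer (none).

Round 1: pos1(id79) recv 69: drop; pos2(id97) recv 79: drop; pos3(id67) recv 97: fwd; pos4(id58) recv 67: fwd; pos5(id89) recv 58: drop; pos0(id69) recv 89: fwd
Round 2: pos4(id58) recv 97: fwd; pos5(id89) recv 67: drop; pos1(id79) recv 89: fwd
Round 3: pos5(id89) recv 97: fwd; pos2(id97) recv 89: drop
Round 4: pos0(id69) recv 97: fwd
Round 5: pos1(id79) recv 97: fwd
Round 6: pos2(id97) recv 97: ELECTED

Answer: 69,89,97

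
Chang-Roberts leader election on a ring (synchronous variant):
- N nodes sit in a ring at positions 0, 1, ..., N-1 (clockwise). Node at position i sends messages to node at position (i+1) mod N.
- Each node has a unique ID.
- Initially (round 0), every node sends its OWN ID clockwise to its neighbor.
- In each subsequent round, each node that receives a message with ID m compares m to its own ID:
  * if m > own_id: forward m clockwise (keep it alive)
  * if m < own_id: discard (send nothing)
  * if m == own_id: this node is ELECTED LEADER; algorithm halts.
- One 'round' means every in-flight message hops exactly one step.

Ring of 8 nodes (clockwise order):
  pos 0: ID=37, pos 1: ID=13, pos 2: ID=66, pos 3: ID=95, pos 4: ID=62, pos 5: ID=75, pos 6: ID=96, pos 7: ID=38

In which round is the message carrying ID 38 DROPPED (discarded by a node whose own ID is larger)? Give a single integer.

Answer: 3

Derivation:
Round 1: pos1(id13) recv 37: fwd; pos2(id66) recv 13: drop; pos3(id95) recv 66: drop; pos4(id62) recv 95: fwd; pos5(id75) recv 62: drop; pos6(id96) recv 75: drop; pos7(id38) recv 96: fwd; pos0(id37) recv 38: fwd
Round 2: pos2(id66) recv 37: drop; pos5(id75) recv 95: fwd; pos0(id37) recv 96: fwd; pos1(id13) recv 38: fwd
Round 3: pos6(id96) recv 95: drop; pos1(id13) recv 96: fwd; pos2(id66) recv 38: drop
Round 4: pos2(id66) recv 96: fwd
Round 5: pos3(id95) recv 96: fwd
Round 6: pos4(id62) recv 96: fwd
Round 7: pos5(id75) recv 96: fwd
Round 8: pos6(id96) recv 96: ELECTED
Message ID 38 originates at pos 7; dropped at pos 2 in round 3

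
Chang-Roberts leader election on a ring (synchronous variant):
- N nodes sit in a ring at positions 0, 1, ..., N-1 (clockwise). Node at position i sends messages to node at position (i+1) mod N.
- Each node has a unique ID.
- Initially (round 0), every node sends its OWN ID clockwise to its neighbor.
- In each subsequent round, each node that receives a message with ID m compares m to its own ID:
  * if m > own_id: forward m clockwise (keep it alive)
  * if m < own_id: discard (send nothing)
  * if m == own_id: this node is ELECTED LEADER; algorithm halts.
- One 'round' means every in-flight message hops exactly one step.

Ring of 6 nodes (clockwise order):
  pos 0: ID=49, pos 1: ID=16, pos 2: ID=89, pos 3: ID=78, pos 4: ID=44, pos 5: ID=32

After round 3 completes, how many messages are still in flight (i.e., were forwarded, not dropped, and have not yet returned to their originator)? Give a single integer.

Round 1: pos1(id16) recv 49: fwd; pos2(id89) recv 16: drop; pos3(id78) recv 89: fwd; pos4(id44) recv 78: fwd; pos5(id32) recv 44: fwd; pos0(id49) recv 32: drop
Round 2: pos2(id89) recv 49: drop; pos4(id44) recv 89: fwd; pos5(id32) recv 78: fwd; pos0(id49) recv 44: drop
Round 3: pos5(id32) recv 89: fwd; pos0(id49) recv 78: fwd
After round 3: 2 messages still in flight

Answer: 2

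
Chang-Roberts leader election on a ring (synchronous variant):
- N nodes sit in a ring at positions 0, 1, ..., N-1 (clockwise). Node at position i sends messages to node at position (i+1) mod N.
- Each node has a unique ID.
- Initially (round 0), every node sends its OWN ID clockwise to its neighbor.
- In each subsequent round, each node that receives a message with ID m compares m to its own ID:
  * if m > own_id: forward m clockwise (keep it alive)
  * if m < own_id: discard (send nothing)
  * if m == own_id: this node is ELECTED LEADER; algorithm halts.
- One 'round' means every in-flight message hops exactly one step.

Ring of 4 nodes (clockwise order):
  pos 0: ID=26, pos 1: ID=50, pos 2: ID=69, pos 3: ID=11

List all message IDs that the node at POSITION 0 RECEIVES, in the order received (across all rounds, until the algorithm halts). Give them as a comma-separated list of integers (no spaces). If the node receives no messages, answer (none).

Round 1: pos1(id50) recv 26: drop; pos2(id69) recv 50: drop; pos3(id11) recv 69: fwd; pos0(id26) recv 11: drop
Round 2: pos0(id26) recv 69: fwd
Round 3: pos1(id50) recv 69: fwd
Round 4: pos2(id69) recv 69: ELECTED

Answer: 11,69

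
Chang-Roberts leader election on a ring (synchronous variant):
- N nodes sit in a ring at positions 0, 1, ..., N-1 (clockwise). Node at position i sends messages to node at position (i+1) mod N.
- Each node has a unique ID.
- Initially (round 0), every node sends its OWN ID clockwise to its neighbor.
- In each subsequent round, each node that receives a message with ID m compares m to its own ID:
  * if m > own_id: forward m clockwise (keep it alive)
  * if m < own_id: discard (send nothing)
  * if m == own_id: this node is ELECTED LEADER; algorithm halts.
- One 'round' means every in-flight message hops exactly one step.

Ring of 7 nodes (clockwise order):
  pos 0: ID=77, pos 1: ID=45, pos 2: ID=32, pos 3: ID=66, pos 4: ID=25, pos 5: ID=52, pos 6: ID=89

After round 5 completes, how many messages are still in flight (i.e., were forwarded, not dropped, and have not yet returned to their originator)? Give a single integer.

Answer: 2

Derivation:
Round 1: pos1(id45) recv 77: fwd; pos2(id32) recv 45: fwd; pos3(id66) recv 32: drop; pos4(id25) recv 66: fwd; pos5(id52) recv 25: drop; pos6(id89) recv 52: drop; pos0(id77) recv 89: fwd
Round 2: pos2(id32) recv 77: fwd; pos3(id66) recv 45: drop; pos5(id52) recv 66: fwd; pos1(id45) recv 89: fwd
Round 3: pos3(id66) recv 77: fwd; pos6(id89) recv 66: drop; pos2(id32) recv 89: fwd
Round 4: pos4(id25) recv 77: fwd; pos3(id66) recv 89: fwd
Round 5: pos5(id52) recv 77: fwd; pos4(id25) recv 89: fwd
After round 5: 2 messages still in flight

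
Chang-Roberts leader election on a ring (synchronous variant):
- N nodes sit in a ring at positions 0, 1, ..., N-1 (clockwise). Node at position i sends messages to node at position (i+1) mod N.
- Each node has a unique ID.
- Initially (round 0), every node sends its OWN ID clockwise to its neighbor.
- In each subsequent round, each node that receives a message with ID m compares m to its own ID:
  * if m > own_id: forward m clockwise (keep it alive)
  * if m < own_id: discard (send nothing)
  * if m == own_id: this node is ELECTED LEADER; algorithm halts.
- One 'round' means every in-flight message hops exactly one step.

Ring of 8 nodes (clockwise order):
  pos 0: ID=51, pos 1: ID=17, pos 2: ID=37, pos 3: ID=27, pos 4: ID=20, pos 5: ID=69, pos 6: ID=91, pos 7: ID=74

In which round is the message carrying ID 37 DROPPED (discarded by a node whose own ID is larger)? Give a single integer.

Answer: 3

Derivation:
Round 1: pos1(id17) recv 51: fwd; pos2(id37) recv 17: drop; pos3(id27) recv 37: fwd; pos4(id20) recv 27: fwd; pos5(id69) recv 20: drop; pos6(id91) recv 69: drop; pos7(id74) recv 91: fwd; pos0(id51) recv 74: fwd
Round 2: pos2(id37) recv 51: fwd; pos4(id20) recv 37: fwd; pos5(id69) recv 27: drop; pos0(id51) recv 91: fwd; pos1(id17) recv 74: fwd
Round 3: pos3(id27) recv 51: fwd; pos5(id69) recv 37: drop; pos1(id17) recv 91: fwd; pos2(id37) recv 74: fwd
Round 4: pos4(id20) recv 51: fwd; pos2(id37) recv 91: fwd; pos3(id27) recv 74: fwd
Round 5: pos5(id69) recv 51: drop; pos3(id27) recv 91: fwd; pos4(id20) recv 74: fwd
Round 6: pos4(id20) recv 91: fwd; pos5(id69) recv 74: fwd
Round 7: pos5(id69) recv 91: fwd; pos6(id91) recv 74: drop
Round 8: pos6(id91) recv 91: ELECTED
Message ID 37 originates at pos 2; dropped at pos 5 in round 3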